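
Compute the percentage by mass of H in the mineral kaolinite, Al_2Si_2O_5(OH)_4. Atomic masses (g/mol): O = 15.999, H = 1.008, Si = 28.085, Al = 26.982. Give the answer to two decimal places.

M(Al_2Si_2O_5(OH)_4) = 258.157 g/mol.
H contributes 4 × 1.008 = 4.032 g per mole.
4.032/258.157 = 0.0156 → 1.56%.

1.56 mass %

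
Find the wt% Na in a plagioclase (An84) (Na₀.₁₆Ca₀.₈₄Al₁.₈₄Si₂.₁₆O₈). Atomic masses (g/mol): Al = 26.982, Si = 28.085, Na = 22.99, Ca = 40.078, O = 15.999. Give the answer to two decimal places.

1.33 weight percent

Formula mass = 0.16·22.99 + 0.84·40.078 + 1.84·26.982 + 2.16·28.085 + 8·15.999 = 275.646 g/mol, of which 3.678 g is Na.
So Na makes up 3.678/275.646 = 0.0133 of the mass, i.e. 1.33%.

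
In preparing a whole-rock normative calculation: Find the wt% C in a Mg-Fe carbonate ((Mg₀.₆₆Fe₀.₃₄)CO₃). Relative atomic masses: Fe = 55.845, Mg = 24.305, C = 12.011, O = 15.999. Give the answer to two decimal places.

12.64 mass %

Formula mass = 0.66×24.305 + 0.34×55.845 + 1×12.011 + 3×15.999 = 95.037 g/mol, of which 12.011 g is C.
So C makes up 12.011/95.037 = 0.1264 of the mass, i.e. 12.64%.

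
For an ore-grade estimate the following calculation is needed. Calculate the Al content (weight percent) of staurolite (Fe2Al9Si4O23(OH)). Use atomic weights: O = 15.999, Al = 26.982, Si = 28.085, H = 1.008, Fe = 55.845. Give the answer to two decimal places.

Molar mass of Fe2Al9Si4O23(OH): 2×55.845 + 9×26.982 + 4×28.085 + 24×15.999 + 1×1.008 = 851.852 g/mol.
Mass of Al per formula unit: 9 × 26.982 = 242.838 g.
Weight fraction Al = 242.838 / 851.852 = 0.2851.

28.51 weight percent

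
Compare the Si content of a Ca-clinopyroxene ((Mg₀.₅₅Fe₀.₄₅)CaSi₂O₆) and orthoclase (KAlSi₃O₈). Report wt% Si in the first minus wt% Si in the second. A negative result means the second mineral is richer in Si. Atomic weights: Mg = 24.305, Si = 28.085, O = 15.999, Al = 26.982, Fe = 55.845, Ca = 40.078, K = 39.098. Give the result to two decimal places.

-5.93 percentage points

Si in (Mg₀.₅₅Fe₀.₄₅)CaSi₂O₆: molar mass 230.740 g/mol; 2×28.085 = 56.170 g → 24.34 wt%.
Si in KAlSi₃O₈: molar mass 278.327 g/mol; 3×28.085 = 84.255 g → 30.27 wt%.
Difference = 24.34 − 30.27 = -5.93 percentage points.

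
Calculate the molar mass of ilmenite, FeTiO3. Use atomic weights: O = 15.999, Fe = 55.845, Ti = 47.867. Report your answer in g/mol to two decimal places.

M = 1(55.845) + 1(47.867) + 3(15.999)

151.71 g/mol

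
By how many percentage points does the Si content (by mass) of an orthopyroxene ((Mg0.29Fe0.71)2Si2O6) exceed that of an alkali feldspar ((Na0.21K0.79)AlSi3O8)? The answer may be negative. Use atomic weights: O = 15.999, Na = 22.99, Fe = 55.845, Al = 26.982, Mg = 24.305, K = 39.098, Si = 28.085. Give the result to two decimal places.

-7.77 percentage points

First mineral: 56.170 g Si in 245.561 g formula = 22.87 wt% Si.
Second mineral: 84.255 g Si in 274.944 g formula = 30.64 wt% Si.
22.87% − 30.64% gives a difference of -7.77 percentage points.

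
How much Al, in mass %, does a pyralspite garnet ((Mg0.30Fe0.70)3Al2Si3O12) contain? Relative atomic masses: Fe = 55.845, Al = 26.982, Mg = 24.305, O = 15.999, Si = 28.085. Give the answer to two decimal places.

Formula mass = 0.90×24.305 + 2.10×55.845 + 2×26.982 + 3×28.085 + 12×15.999 = 469.356 g/mol, of which 53.964 g is Al.
So Al makes up 53.964/469.356 = 0.1150 of the mass, i.e. 11.50%.

11.50 mass %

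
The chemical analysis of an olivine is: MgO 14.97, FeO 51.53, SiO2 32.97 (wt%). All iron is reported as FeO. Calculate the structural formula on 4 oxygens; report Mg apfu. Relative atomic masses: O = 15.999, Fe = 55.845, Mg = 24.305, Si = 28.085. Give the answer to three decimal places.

0.680 Mg apfu

MgO (M=40.304): mol = 0.37143; Mg = 0.37143, O = 0.37143.
FeO (M=71.844): mol = 0.71725; Fe = 0.71725, O = 0.71725.
SiO2 (M=60.083): mol = 0.54874; Si = 0.54874, O = 1.09748.
ΣO = 2.18616; factor = 4/ΣO = 1.82969.
Mg apfu = 0.37143 × 1.82969 = 0.680.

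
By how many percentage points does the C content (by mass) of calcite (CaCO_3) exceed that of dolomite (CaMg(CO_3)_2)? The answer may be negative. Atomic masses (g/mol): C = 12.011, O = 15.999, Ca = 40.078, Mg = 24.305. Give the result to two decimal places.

First mineral: 12.011 g C in 100.086 g formula = 12.00 wt% C.
Second mineral: 24.022 g C in 184.399 g formula = 13.03 wt% C.
12.00% − 13.03% gives a difference of -1.03 percentage points.

-1.03 percentage points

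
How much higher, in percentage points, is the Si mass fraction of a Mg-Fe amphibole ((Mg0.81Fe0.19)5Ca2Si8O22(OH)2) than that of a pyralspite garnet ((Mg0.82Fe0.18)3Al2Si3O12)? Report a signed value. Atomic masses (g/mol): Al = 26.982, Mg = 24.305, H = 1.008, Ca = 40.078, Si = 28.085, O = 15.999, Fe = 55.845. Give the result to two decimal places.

Si in (Mg0.81Fe0.19)5Ca2Si8O22(OH)2: molar mass 842.316 g/mol; 8×28.085 = 224.680 g → 26.67 wt%.
Si in (Mg0.82Fe0.18)3Al2Si3O12: molar mass 420.154 g/mol; 3×28.085 = 84.255 g → 20.05 wt%.
Difference = 26.67 − 20.05 = 6.62 percentage points.

6.62 percentage points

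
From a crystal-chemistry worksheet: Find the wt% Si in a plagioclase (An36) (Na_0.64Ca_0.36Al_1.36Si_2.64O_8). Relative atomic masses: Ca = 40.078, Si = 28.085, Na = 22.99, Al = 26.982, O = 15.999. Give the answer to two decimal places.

Formula mass = 0.64*22.99 + 0.36*40.078 + 1.36*26.982 + 2.64*28.085 + 8*15.999 = 267.974 g/mol, of which 74.144 g is Si.
So Si makes up 74.144/267.974 = 0.2767 of the mass, i.e. 27.67%.

27.67 mass %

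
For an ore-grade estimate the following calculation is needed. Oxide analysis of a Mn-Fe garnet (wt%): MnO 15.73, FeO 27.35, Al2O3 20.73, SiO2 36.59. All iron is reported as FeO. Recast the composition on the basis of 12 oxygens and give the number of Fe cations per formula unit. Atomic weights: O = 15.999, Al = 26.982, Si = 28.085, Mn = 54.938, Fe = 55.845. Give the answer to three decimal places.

MnO: 15.73/70.937 = 0.22175 mol → 0.22175 mol Mn, 0.22175 mol O.
FeO: 27.35/71.844 = 0.38069 mol → 0.38069 mol Fe, 0.38069 mol O.
Al2O3: 20.73/101.961 = 0.20331 mol → 0.40662 mol Al, 0.60993 mol O.
SiO2: 36.59/60.083 = 0.60899 mol → 0.60899 mol Si, 1.21798 mol O.
Total oxygen = 2.43035 mol. Normalization factor = 12/2.43035 = 4.93756.
Fe per 12 O = 0.38069 × 4.93756 = 1.880.

1.880 Fe apfu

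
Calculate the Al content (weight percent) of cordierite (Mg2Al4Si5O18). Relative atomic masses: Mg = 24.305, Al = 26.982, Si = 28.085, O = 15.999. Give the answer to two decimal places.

Molar mass of Mg2Al4Si5O18: 2×24.305 + 4×26.982 + 5×28.085 + 18×15.999 = 584.945 g/mol.
Mass of Al per formula unit: 4 × 26.982 = 107.928 g.
Weight fraction Al = 107.928 / 584.945 = 0.1845.

18.45 weight percent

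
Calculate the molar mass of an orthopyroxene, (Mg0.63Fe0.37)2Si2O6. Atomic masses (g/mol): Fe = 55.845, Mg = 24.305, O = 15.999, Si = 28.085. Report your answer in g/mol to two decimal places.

224.11 g/mol

The formula mass is the sum 1.26×24.305 + 0.74×55.845 + 2×28.085 + 6×15.999.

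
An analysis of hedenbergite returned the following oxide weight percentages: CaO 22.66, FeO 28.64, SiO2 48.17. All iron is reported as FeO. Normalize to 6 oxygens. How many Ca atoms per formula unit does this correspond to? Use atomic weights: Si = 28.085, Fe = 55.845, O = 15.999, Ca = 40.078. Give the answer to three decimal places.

22.66 wt% CaO ÷ 56.077 g/mol = 0.40409 mol, giving 0.40409 Ca and 0.40409 O.
28.64 wt% FeO ÷ 71.844 g/mol = 0.39864 mol, giving 0.39864 Fe and 0.39864 O.
48.17 wt% SiO2 ÷ 60.083 g/mol = 0.80172 mol, giving 0.80172 Si and 1.60344 O.
Oxygen sums to 2.40617; scaling by 6/2.40617 = 2.49359 puts the formula on 6 O.
Ca: 0.40409 × 2.49359 = 1.008 atoms per formula unit.

1.008 Ca apfu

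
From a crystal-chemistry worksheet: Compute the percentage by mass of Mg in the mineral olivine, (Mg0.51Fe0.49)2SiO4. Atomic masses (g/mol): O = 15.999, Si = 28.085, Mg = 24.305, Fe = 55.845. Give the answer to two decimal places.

M((Mg0.51Fe0.49)2SiO4) = 171.600 g/mol.
Mg contributes 1.02 × 24.305 = 24.791 g per mole.
24.791/171.600 = 0.1445 → 14.45%.

14.45 mass %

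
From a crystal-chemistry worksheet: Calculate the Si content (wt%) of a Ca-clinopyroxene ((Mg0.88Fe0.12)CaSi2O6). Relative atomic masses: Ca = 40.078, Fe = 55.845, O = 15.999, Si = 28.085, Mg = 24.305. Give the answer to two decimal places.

25.49 wt%

Formula mass = 0.88·24.305 + 0.12·55.845 + 1·40.078 + 2·28.085 + 6·15.999 = 220.332 g/mol, of which 56.170 g is Si.
So Si makes up 56.170/220.332 = 0.2549 of the mass, i.e. 25.49%.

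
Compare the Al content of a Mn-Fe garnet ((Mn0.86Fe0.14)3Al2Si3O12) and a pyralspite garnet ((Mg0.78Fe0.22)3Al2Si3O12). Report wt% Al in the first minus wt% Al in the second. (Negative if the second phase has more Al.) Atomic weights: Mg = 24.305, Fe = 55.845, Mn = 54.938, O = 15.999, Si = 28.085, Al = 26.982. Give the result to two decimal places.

First mineral: 53.964 g Al in 495.402 g formula = 10.89 wt% Al.
Second mineral: 53.964 g Al in 423.938 g formula = 12.73 wt% Al.
10.89% − 12.73% gives a difference of -1.84 percentage points.

-1.84 percentage points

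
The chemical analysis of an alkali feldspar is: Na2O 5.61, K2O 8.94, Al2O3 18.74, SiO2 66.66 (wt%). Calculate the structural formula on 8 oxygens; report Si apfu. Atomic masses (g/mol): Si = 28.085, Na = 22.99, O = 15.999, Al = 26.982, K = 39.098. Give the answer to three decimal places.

3.003 Si apfu

Na2O: 5.61/61.979 = 0.09051 mol → 0.18102 mol Na, 0.09051 mol O.
K2O: 8.94/94.195 = 0.09491 mol → 0.18982 mol K, 0.09491 mol O.
Al2O3: 18.74/101.961 = 0.18380 mol → 0.36760 mol Al, 0.55140 mol O.
SiO2: 66.66/60.083 = 1.10947 mol → 1.10947 mol Si, 2.21894 mol O.
Total oxygen = 2.95576 mol. Normalization factor = 8/2.95576 = 2.70658.
Si per 8 O = 1.10947 × 2.70658 = 3.003.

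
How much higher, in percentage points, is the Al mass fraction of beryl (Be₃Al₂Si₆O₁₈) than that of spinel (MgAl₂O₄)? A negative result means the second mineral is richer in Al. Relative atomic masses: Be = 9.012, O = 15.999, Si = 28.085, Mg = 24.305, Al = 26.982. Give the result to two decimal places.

First mineral: 53.964 g Al in 537.492 g formula = 10.04 wt% Al.
Second mineral: 53.964 g Al in 142.265 g formula = 37.93 wt% Al.
10.04% − 37.93% gives a difference of -27.89 percentage points.

-27.89 percentage points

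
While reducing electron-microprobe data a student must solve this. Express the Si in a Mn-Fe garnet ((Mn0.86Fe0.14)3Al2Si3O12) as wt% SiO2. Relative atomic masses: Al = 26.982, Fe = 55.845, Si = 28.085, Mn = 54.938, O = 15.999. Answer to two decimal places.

Formula mass = 495.402 g/mol.
3 Si → 3.0000 mol SiO2 per formula unit; M(SiO2) = 60.083, so SiO2 mass = 180.249 g.
180.249/495.402 × 100 = 36.38 wt%.

36.38 wt%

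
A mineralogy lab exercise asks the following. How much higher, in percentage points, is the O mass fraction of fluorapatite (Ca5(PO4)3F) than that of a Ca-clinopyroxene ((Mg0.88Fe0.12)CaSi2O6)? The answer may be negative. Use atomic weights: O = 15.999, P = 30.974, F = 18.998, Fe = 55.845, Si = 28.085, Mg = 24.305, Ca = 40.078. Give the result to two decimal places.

First mineral: 191.988 g O in 504.298 g formula = 38.07 wt% O.
Second mineral: 95.994 g O in 220.332 g formula = 43.57 wt% O.
38.07% − 43.57% gives a difference of -5.50 percentage points.

-5.50 percentage points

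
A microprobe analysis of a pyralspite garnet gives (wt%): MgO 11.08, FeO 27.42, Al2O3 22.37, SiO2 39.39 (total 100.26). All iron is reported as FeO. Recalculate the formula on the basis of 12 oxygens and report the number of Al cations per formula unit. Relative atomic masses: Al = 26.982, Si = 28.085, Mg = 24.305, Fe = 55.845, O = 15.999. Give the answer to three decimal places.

11.08 wt% MgO ÷ 40.304 g/mol = 0.27491 mol, giving 0.27491 Mg and 0.27491 O.
27.42 wt% FeO ÷ 71.844 g/mol = 0.38166 mol, giving 0.38166 Fe and 0.38166 O.
22.37 wt% Al2O3 ÷ 101.961 g/mol = 0.21940 mol, giving 0.43880 Al and 0.65820 O.
39.39 wt% SiO2 ÷ 60.083 g/mol = 0.65559 mol, giving 0.65559 Si and 1.31118 O.
Oxygen sums to 2.62595; scaling by 12/2.62595 = 4.56977 puts the formula on 12 O.
Al: 0.43880 × 4.56977 = 2.005 atoms per formula unit.

2.005 Al apfu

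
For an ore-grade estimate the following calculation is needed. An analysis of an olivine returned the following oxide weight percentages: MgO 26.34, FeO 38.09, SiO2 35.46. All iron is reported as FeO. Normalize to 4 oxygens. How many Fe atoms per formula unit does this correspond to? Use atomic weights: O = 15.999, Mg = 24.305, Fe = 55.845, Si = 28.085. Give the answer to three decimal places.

0.897 Fe apfu

26.34 wt% MgO ÷ 40.304 g/mol = 0.65353 mol, giving 0.65353 Mg and 0.65353 O.
38.09 wt% FeO ÷ 71.844 g/mol = 0.53018 mol, giving 0.53018 Fe and 0.53018 O.
35.46 wt% SiO2 ÷ 60.083 g/mol = 0.59018 mol, giving 0.59018 Si and 1.18036 O.
Oxygen sums to 2.36407; scaling by 4/2.36407 = 1.69200 puts the formula on 4 O.
Fe: 0.53018 × 1.69200 = 0.897 atoms per formula unit.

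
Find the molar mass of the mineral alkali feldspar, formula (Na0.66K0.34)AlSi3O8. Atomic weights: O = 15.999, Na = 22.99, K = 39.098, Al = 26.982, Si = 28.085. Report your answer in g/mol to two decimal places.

M = 0.66(22.99) + 0.34(39.098) + 1(26.982) + 3(28.085) + 8(15.999)

267.70 g/mol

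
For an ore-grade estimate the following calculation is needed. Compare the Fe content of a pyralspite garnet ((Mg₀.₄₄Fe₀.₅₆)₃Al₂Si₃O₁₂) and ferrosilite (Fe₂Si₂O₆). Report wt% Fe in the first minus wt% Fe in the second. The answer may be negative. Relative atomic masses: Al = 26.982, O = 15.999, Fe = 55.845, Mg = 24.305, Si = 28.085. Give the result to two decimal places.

Fe in (Mg₀.₄₄Fe₀.₅₆)₃Al₂Si₃O₁₂: molar mass 456.109 g/mol; 1.68×55.845 = 93.820 g → 20.57 wt%.
Fe in Fe₂Si₂O₆: molar mass 263.854 g/mol; 2×55.845 = 111.690 g → 42.33 wt%.
Difference = 20.57 − 42.33 = -21.76 percentage points.

-21.76 percentage points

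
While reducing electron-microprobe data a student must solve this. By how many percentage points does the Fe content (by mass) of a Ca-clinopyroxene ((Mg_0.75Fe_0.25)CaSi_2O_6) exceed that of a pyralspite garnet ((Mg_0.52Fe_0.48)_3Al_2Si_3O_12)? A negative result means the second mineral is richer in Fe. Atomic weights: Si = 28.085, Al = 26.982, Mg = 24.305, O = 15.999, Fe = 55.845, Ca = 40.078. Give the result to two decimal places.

M((Mg_0.75Fe_0.25)CaSi_2O_6) = 224.432 g/mol, so wt% Fe = 13.961/224.432 × 100 = 6.22%.
M((Mg_0.52Fe_0.48)_3Al_2Si_3O_12) = 448.540 g/mol, so wt% Fe = 80.417/448.540 × 100 = 17.93%.
6.22 − 17.93 = -11.71 pp.

-11.71 percentage points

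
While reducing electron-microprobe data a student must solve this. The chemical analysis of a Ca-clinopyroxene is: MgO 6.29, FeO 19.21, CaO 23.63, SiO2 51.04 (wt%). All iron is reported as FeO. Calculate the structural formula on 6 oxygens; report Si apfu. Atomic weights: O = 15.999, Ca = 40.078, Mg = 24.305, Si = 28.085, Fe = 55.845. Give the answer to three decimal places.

MgO: 6.29/40.304 = 0.15606 mol → 0.15606 mol Mg, 0.15606 mol O.
FeO: 19.21/71.844 = 0.26738 mol → 0.26738 mol Fe, 0.26738 mol O.
CaO: 23.63/56.077 = 0.42138 mol → 0.42138 mol Ca, 0.42138 mol O.
SiO2: 51.04/60.083 = 0.84949 mol → 0.84949 mol Si, 1.69898 mol O.
Total oxygen = 2.54380 mol. Normalization factor = 6/2.54380 = 2.35868.
Si per 6 O = 0.84949 × 2.35868 = 2.004.

2.004 Si apfu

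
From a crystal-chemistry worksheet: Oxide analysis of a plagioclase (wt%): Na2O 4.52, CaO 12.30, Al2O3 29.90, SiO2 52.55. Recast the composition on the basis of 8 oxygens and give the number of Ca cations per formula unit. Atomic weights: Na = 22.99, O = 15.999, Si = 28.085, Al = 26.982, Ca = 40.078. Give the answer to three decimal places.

0.601 Ca apfu

4.52 wt% Na2O ÷ 61.979 g/mol = 0.07293 mol, giving 0.14586 Na and 0.07293 O.
12.30 wt% CaO ÷ 56.077 g/mol = 0.21934 mol, giving 0.21934 Ca and 0.21934 O.
29.90 wt% Al2O3 ÷ 101.961 g/mol = 0.29325 mol, giving 0.58650 Al and 0.87975 O.
52.55 wt% SiO2 ÷ 60.083 g/mol = 0.87462 mol, giving 0.87462 Si and 1.74924 O.
Oxygen sums to 2.92126; scaling by 8/2.92126 = 2.73854 puts the formula on 8 O.
Ca: 0.21934 × 2.73854 = 0.601 atoms per formula unit.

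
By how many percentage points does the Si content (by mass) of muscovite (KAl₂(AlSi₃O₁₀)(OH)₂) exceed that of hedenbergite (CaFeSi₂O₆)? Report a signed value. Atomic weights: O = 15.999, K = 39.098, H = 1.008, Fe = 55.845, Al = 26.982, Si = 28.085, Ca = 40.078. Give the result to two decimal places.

-1.49 percentage points

M(KAl₂(AlSi₃O₁₀)(OH)₂) = 398.303 g/mol, so wt% Si = 84.255/398.303 × 100 = 21.15%.
M(CaFeSi₂O₆) = 248.087 g/mol, so wt% Si = 56.170/248.087 × 100 = 22.64%.
21.15 − 22.64 = -1.49 pp.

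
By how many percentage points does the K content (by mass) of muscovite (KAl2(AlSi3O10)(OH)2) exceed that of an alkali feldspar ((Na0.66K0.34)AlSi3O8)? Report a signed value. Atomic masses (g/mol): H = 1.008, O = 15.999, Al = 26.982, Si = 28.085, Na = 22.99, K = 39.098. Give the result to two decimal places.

M(KAl2(AlSi3O10)(OH)2) = 398.303 g/mol, so wt% K = 39.098/398.303 × 100 = 9.82%.
M((Na0.66K0.34)AlSi3O8) = 267.696 g/mol, so wt% K = 13.293/267.696 × 100 = 4.97%.
9.82 − 4.97 = 4.85 pp.

4.85 percentage points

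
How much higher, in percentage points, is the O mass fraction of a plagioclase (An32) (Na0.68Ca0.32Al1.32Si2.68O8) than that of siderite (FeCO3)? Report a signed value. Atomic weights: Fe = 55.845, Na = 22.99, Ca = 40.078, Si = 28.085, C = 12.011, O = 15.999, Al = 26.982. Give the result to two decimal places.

First mineral: 127.992 g O in 267.334 g formula = 47.88 wt% O.
Second mineral: 47.997 g O in 115.853 g formula = 41.43 wt% O.
47.88% − 41.43% gives a difference of 6.45 percentage points.

6.45 percentage points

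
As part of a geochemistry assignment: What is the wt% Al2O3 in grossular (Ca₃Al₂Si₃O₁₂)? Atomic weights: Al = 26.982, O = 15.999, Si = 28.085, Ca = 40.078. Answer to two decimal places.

22.64 wt%

M(Ca₃Al₂Si₃O₁₂) = 450.441 g/mol; M(Al2O3) = 101.961 g/mol.
Moles Al2O3 per formula unit = 2 Al ÷ 2 = 1.0000.
Al2O3 fraction = (1.0000 × 101.961) / 450.441 = 101.961/450.441 = 0.2264.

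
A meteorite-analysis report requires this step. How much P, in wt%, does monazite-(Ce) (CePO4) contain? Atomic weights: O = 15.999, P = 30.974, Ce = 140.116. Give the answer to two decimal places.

13.18 wt%

M(CePO4) = 235.086 g/mol.
P contributes 1 × 30.974 = 30.974 g per mole.
30.974/235.086 = 0.1318 → 13.18%.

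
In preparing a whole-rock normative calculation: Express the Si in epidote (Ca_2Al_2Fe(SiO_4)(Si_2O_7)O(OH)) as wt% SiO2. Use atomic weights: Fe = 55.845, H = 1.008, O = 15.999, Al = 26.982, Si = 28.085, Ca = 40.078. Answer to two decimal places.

Formula mass = 483.215 g/mol.
3 Si → 3.0000 mol SiO2 per formula unit; M(SiO2) = 60.083, so SiO2 mass = 180.249 g.
180.249/483.215 × 100 = 37.30 wt%.

37.30 wt%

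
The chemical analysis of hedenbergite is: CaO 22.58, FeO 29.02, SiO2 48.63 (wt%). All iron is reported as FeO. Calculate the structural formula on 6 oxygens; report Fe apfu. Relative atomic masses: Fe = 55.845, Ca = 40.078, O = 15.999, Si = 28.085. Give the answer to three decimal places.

0.999 Fe apfu

22.58 wt% CaO ÷ 56.077 g/mol = 0.40266 mol, giving 0.40266 Ca and 0.40266 O.
29.02 wt% FeO ÷ 71.844 g/mol = 0.40393 mol, giving 0.40393 Fe and 0.40393 O.
48.63 wt% SiO2 ÷ 60.083 g/mol = 0.80938 mol, giving 0.80938 Si and 1.61876 O.
Oxygen sums to 2.42535; scaling by 6/2.42535 = 2.47387 puts the formula on 6 O.
Fe: 0.40393 × 2.47387 = 0.999 atoms per formula unit.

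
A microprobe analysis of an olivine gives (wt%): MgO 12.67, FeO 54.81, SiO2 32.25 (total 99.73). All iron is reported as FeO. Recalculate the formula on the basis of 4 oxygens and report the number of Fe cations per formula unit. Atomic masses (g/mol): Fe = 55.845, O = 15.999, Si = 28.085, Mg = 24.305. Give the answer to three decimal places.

12.67 wt% MgO ÷ 40.304 g/mol = 0.31436 mol, giving 0.31436 Mg and 0.31436 O.
54.81 wt% FeO ÷ 71.844 g/mol = 0.76290 mol, giving 0.76290 Fe and 0.76290 O.
32.25 wt% SiO2 ÷ 60.083 g/mol = 0.53676 mol, giving 0.53676 Si and 1.07352 O.
Oxygen sums to 2.15078; scaling by 4/2.15078 = 1.85979 puts the formula on 4 O.
Fe: 0.76290 × 1.85979 = 1.419 atoms per formula unit.

1.419 Fe apfu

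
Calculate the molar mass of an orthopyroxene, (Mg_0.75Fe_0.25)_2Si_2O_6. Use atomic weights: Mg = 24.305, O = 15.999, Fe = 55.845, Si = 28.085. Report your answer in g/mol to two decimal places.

216.54 g/mol

Mg: 1.50 × 24.305 = 36.4575
Fe: 0.50 × 55.845 = 27.9225
Si: 2 × 28.085 = 56.1700
O: 6 × 15.999 = 95.9940
Summing the contributions gives the formula mass.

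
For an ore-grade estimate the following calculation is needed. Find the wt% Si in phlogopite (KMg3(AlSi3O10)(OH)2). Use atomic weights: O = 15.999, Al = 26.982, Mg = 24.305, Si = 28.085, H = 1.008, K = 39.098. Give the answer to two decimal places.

20.19 wt%

Formula mass = 1·39.098 + 3·24.305 + 1·26.982 + 3·28.085 + 12·15.999 + 2·1.008 = 417.254 g/mol, of which 84.255 g is Si.
So Si makes up 84.255/417.254 = 0.2019 of the mass, i.e. 20.19%.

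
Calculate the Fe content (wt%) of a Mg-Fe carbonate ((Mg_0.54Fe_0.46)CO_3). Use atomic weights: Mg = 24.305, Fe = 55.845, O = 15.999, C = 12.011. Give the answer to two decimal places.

Formula mass = 0.54×24.305 + 0.46×55.845 + 1×12.011 + 3×15.999 = 98.821 g/mol, of which 25.689 g is Fe.
So Fe makes up 25.689/98.821 = 0.2600 of the mass, i.e. 26.00%.

26.00 wt%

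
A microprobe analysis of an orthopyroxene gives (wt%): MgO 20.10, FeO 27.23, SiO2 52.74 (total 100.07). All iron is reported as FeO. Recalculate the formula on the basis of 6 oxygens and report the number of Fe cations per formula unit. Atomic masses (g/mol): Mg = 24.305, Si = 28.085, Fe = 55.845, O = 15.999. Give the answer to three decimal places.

MgO (M=40.304): mol = 0.49871; Mg = 0.49871, O = 0.49871.
FeO (M=71.844): mol = 0.37902; Fe = 0.37902, O = 0.37902.
SiO2 (M=60.083): mol = 0.87779; Si = 0.87779, O = 1.75558.
ΣO = 2.63331; factor = 6/ΣO = 2.27850.
Fe apfu = 0.37902 × 2.27850 = 0.864.

0.864 Fe apfu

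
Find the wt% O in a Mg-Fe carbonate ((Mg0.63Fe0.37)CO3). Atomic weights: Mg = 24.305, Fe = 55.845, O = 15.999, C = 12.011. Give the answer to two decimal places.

50.01 mass %

Formula mass = 0.63*24.305 + 0.37*55.845 + 1*12.011 + 3*15.999 = 95.983 g/mol, of which 47.997 g is O.
So O makes up 47.997/95.983 = 0.5001 of the mass, i.e. 50.01%.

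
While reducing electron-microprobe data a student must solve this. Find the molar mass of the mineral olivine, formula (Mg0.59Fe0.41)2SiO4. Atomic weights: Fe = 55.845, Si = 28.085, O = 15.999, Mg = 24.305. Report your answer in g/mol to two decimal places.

166.55 g/mol

Mg: 1.18 × 24.305 = 28.6799
Fe: 0.82 × 55.845 = 45.7929
Si: 1 × 28.085 = 28.0850
O: 4 × 15.999 = 63.9960
Summing the contributions gives the formula mass.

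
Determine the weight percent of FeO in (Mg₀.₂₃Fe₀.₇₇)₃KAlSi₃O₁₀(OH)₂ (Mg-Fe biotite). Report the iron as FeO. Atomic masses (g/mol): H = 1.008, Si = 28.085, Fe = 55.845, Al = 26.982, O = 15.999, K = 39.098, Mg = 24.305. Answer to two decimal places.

M((Mg₀.₂₃Fe₀.₇₇)₃KAlSi₃O₁₀(OH)₂) = 490.111 g/mol; M(FeO) = 71.844 g/mol.
Moles FeO per formula unit = 2.31 Fe ÷ 1 = 2.3100.
FeO fraction = (2.3100 × 71.844) / 490.111 = 165.960/490.111 = 0.3386.

33.86 wt%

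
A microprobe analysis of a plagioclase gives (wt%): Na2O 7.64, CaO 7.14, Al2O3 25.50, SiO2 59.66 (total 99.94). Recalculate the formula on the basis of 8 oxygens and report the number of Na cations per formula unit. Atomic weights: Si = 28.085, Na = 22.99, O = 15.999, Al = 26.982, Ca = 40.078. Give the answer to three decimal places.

7.64 wt% Na2O ÷ 61.979 g/mol = 0.12327 mol, giving 0.24654 Na and 0.12327 O.
7.14 wt% CaO ÷ 56.077 g/mol = 0.12732 mol, giving 0.12732 Ca and 0.12732 O.
25.50 wt% Al2O3 ÷ 101.961 g/mol = 0.25010 mol, giving 0.50020 Al and 0.75030 O.
59.66 wt% SiO2 ÷ 60.083 g/mol = 0.99296 mol, giving 0.99296 Si and 1.98592 O.
Oxygen sums to 2.98681; scaling by 8/2.98681 = 2.67844 puts the formula on 8 O.
Na: 0.24654 × 2.67844 = 0.660 atoms per formula unit.

0.660 Na apfu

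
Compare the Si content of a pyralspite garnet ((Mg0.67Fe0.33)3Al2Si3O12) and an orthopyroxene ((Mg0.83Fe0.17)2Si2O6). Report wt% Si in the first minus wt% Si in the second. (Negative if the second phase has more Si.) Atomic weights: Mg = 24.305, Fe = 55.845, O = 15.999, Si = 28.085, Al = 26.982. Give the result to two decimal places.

M((Mg0.67Fe0.33)3Al2Si3O12) = 434.347 g/mol, so wt% Si = 84.255/434.347 × 100 = 19.40%.
M((Mg0.83Fe0.17)2Si2O6) = 211.498 g/mol, so wt% Si = 56.170/211.498 × 100 = 26.56%.
19.40 − 26.56 = -7.16 pp.

-7.16 percentage points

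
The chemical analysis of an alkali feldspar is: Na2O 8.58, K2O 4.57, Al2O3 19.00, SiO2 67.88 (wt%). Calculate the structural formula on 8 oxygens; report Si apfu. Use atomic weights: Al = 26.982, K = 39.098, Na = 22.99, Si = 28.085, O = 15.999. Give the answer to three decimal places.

3.007 Si apfu

Na2O (M=61.979): mol = 0.13843; Na = 0.27686, O = 0.13843.
K2O (M=94.195): mol = 0.04852; K = 0.09704, O = 0.04852.
Al2O3 (M=101.961): mol = 0.18635; Al = 0.37270, O = 0.55905.
SiO2 (M=60.083): mol = 1.12977; Si = 1.12977, O = 2.25954.
ΣO = 3.00554; factor = 8/ΣO = 2.66175.
Si apfu = 1.12977 × 2.66175 = 3.007.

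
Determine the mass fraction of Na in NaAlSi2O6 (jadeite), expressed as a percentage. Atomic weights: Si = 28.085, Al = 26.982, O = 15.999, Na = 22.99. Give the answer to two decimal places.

11.37 mass %

Formula mass = 1*22.99 + 1*26.982 + 2*28.085 + 6*15.999 = 202.136 g/mol, of which 22.990 g is Na.
So Na makes up 22.990/202.136 = 0.1137 of the mass, i.e. 11.37%.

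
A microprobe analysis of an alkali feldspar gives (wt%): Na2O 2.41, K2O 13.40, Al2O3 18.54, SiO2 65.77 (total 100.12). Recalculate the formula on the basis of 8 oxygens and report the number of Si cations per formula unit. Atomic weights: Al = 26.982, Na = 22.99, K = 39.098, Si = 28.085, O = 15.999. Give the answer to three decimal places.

2.41 wt% Na2O ÷ 61.979 g/mol = 0.03888 mol, giving 0.07776 Na and 0.03888 O.
13.40 wt% K2O ÷ 94.195 g/mol = 0.14226 mol, giving 0.28452 K and 0.14226 O.
18.54 wt% Al2O3 ÷ 101.961 g/mol = 0.18183 mol, giving 0.36366 Al and 0.54549 O.
65.77 wt% SiO2 ÷ 60.083 g/mol = 1.09465 mol, giving 1.09465 Si and 2.18930 O.
Oxygen sums to 2.91593; scaling by 8/2.91593 = 2.74355 puts the formula on 8 O.
Si: 1.09465 × 2.74355 = 3.003 atoms per formula unit.

3.003 Si apfu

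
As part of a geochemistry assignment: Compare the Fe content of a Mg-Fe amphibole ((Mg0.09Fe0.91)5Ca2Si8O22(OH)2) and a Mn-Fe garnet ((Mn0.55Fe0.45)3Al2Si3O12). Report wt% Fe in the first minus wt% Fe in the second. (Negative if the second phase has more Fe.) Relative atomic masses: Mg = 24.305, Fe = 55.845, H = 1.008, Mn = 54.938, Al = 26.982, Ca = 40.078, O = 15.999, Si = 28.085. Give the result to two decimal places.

First mineral: 254.095 g Fe in 955.860 g formula = 26.58 wt% Fe.
Second mineral: 75.391 g Fe in 496.245 g formula = 15.19 wt% Fe.
26.58% − 15.19% gives a difference of 11.39 percentage points.

11.39 percentage points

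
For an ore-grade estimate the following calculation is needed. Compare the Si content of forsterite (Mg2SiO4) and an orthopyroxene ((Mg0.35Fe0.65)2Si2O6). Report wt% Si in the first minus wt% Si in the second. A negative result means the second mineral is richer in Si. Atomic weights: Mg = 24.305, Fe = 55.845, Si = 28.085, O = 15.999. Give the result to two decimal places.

-3.27 percentage points

M(Mg2SiO4) = 140.691 g/mol, so wt% Si = 28.085/140.691 × 100 = 19.96%.
M((Mg0.35Fe0.65)2Si2O6) = 241.776 g/mol, so wt% Si = 56.170/241.776 × 100 = 23.23%.
19.96 − 23.23 = -3.27 pp.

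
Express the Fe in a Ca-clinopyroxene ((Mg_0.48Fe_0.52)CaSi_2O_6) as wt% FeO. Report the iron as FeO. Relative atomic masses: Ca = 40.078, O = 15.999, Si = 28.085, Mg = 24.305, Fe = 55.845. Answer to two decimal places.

16.04 wt%

M((Mg_0.48Fe_0.52)CaSi_2O_6) = 232.948 g/mol; M(FeO) = 71.844 g/mol.
Moles FeO per formula unit = 0.52 Fe ÷ 1 = 0.5200.
FeO fraction = (0.5200 × 71.844) / 232.948 = 37.359/232.948 = 0.1604.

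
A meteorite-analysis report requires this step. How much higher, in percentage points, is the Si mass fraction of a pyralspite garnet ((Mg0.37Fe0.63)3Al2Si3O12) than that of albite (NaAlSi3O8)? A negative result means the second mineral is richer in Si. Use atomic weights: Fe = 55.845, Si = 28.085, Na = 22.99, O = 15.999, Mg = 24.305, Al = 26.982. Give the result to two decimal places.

M((Mg0.37Fe0.63)3Al2Si3O12) = 462.733 g/mol, so wt% Si = 84.255/462.733 × 100 = 18.21%.
M(NaAlSi3O8) = 262.219 g/mol, so wt% Si = 84.255/262.219 × 100 = 32.13%.
18.21 − 32.13 = -13.92 pp.

-13.92 percentage points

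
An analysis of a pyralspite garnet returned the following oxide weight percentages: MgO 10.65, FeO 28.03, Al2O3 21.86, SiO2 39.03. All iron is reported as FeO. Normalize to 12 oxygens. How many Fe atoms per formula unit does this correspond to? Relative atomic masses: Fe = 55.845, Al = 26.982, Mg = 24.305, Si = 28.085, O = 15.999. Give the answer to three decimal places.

1.803 Fe apfu

MgO (M=40.304): mol = 0.26424; Mg = 0.26424, O = 0.26424.
FeO (M=71.844): mol = 0.39015; Fe = 0.39015, O = 0.39015.
Al2O3 (M=101.961): mol = 0.21440; Al = 0.42880, O = 0.64320.
SiO2 (M=60.083): mol = 0.64960; Si = 0.64960, O = 1.29920.
ΣO = 2.59679; factor = 12/ΣO = 4.62109.
Fe apfu = 0.39015 × 4.62109 = 1.803.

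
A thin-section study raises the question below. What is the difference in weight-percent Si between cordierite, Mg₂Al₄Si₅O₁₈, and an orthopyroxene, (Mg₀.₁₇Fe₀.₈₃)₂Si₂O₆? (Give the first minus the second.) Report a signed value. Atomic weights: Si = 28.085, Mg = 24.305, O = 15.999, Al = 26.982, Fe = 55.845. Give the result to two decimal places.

Si in Mg₂Al₄Si₅O₁₈: molar mass 584.945 g/mol; 5×28.085 = 140.425 g → 24.01 wt%.
Si in (Mg₀.₁₇Fe₀.₈₃)₂Si₂O₆: molar mass 253.130 g/mol; 2×28.085 = 56.170 g → 22.19 wt%.
Difference = 24.01 − 22.19 = 1.82 percentage points.

1.82 percentage points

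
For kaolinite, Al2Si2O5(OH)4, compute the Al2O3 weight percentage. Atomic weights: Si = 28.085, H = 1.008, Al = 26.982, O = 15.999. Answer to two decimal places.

39.50 wt%

M(Al2Si2O5(OH)4) = 258.157 g/mol; M(Al2O3) = 101.961 g/mol.
Moles Al2O3 per formula unit = 2 Al ÷ 2 = 1.0000.
Al2O3 fraction = (1.0000 × 101.961) / 258.157 = 101.961/258.157 = 0.3950.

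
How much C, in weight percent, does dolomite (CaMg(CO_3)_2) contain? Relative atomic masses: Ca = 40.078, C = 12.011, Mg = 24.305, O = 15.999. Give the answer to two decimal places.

M(CaMg(CO_3)_2) = 184.399 g/mol.
C contributes 2 × 12.011 = 24.022 g per mole.
24.022/184.399 = 0.1303 → 13.03%.

13.03 weight percent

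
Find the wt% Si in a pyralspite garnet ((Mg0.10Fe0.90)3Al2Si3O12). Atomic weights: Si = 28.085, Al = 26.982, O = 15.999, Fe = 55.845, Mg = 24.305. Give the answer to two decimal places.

Molar mass of (Mg0.10Fe0.90)3Al2Si3O12: 0.30·24.305 + 2.70·55.845 + 2·26.982 + 3·28.085 + 12·15.999 = 488.280 g/mol.
Mass of Si per formula unit: 3 × 28.085 = 84.255 g.
Weight fraction Si = 84.255 / 488.280 = 0.1726.

17.26 wt%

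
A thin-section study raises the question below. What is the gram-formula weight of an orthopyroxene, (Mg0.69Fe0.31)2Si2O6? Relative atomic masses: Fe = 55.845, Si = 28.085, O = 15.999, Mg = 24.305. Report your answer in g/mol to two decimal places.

Mg: 1.38 × 24.305 = 33.5409
Fe: 0.62 × 55.845 = 34.6239
Si: 2 × 28.085 = 56.1700
O: 6 × 15.999 = 95.9940
Summing the contributions gives the formula mass.

220.33 g/mol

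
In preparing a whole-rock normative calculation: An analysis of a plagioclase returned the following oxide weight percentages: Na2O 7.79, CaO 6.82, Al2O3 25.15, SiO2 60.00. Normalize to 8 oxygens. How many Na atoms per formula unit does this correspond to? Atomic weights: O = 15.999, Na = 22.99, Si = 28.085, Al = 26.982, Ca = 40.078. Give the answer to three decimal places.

0.674 Na apfu

Na2O: 7.79/61.979 = 0.12569 mol → 0.25138 mol Na, 0.12569 mol O.
CaO: 6.82/56.077 = 0.12162 mol → 0.12162 mol Ca, 0.12162 mol O.
Al2O3: 25.15/101.961 = 0.24666 mol → 0.49332 mol Al, 0.73998 mol O.
SiO2: 60.00/60.083 = 0.99862 mol → 0.99862 mol Si, 1.99724 mol O.
Total oxygen = 2.98453 mol. Normalization factor = 8/2.98453 = 2.68049.
Na per 8 O = 0.25138 × 2.68049 = 0.674.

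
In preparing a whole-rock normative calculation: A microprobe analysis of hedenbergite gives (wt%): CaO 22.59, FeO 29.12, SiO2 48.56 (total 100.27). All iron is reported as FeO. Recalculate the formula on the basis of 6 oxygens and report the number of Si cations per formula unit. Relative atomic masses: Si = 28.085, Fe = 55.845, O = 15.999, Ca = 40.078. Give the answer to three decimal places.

2.000 Si apfu

CaO: 22.59/56.077 = 0.40284 mol → 0.40284 mol Ca, 0.40284 mol O.
FeO: 29.12/71.844 = 0.40532 mol → 0.40532 mol Fe, 0.40532 mol O.
SiO2: 48.56/60.083 = 0.80822 mol → 0.80822 mol Si, 1.61644 mol O.
Total oxygen = 2.42460 mol. Normalization factor = 6/2.42460 = 2.47463.
Si per 6 O = 0.80822 × 2.47463 = 2.000.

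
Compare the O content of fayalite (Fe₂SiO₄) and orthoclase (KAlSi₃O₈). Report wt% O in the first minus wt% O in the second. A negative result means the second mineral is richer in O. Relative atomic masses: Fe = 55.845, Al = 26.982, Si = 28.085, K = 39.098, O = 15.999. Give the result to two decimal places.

M(Fe₂SiO₄) = 203.771 g/mol, so wt% O = 63.996/203.771 × 100 = 31.41%.
M(KAlSi₃O₈) = 278.327 g/mol, so wt% O = 127.992/278.327 × 100 = 45.99%.
31.41 − 45.99 = -14.58 pp.

-14.58 percentage points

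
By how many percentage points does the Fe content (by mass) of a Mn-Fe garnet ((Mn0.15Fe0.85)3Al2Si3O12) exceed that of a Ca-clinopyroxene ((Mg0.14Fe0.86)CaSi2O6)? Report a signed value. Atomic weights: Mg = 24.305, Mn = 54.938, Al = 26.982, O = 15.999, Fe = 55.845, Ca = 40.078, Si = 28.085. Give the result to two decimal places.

8.92 percentage points

M((Mn0.15Fe0.85)3Al2Si3O12) = 497.334 g/mol, so wt% Fe = 142.405/497.334 × 100 = 28.63%.
M((Mg0.14Fe0.86)CaSi2O6) = 243.671 g/mol, so wt% Fe = 48.027/243.671 × 100 = 19.71%.
28.63 − 19.71 = 8.92 pp.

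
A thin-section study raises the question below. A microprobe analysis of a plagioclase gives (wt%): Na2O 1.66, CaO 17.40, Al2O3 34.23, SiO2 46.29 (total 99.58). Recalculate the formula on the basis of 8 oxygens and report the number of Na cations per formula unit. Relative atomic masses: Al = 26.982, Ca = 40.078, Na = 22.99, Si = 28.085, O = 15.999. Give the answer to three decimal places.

Na2O (M=61.979): mol = 0.02678; Na = 0.05356, O = 0.02678.
CaO (M=56.077): mol = 0.31029; Ca = 0.31029, O = 0.31029.
Al2O3 (M=101.961): mol = 0.33572; Al = 0.67144, O = 1.00716.
SiO2 (M=60.083): mol = 0.77043; Si = 0.77043, O = 1.54086.
ΣO = 2.88509; factor = 8/ΣO = 2.77288.
Na apfu = 0.05356 × 2.77288 = 0.149.

0.149 Na apfu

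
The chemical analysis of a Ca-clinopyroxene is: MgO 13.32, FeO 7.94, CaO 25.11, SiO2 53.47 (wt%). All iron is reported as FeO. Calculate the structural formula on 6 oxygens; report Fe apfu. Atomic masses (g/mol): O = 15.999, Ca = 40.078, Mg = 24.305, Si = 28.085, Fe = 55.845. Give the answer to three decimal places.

13.32 wt% MgO ÷ 40.304 g/mol = 0.33049 mol, giving 0.33049 Mg and 0.33049 O.
7.94 wt% FeO ÷ 71.844 g/mol = 0.11052 mol, giving 0.11052 Fe and 0.11052 O.
25.11 wt% CaO ÷ 56.077 g/mol = 0.44778 mol, giving 0.44778 Ca and 0.44778 O.
53.47 wt% SiO2 ÷ 60.083 g/mol = 0.88994 mol, giving 0.88994 Si and 1.77988 O.
Oxygen sums to 2.66867; scaling by 6/2.66867 = 2.24831 puts the formula on 6 O.
Fe: 0.11052 × 2.24831 = 0.248 atoms per formula unit.

0.248 Fe apfu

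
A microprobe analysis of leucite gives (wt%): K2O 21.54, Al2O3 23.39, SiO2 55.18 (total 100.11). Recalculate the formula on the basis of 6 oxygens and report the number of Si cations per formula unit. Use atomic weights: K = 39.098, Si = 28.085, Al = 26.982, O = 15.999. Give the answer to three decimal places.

K2O: 21.54/94.195 = 0.22867 mol → 0.45734 mol K, 0.22867 mol O.
Al2O3: 23.39/101.961 = 0.22940 mol → 0.45880 mol Al, 0.68820 mol O.
SiO2: 55.18/60.083 = 0.91840 mol → 0.91840 mol Si, 1.83680 mol O.
Total oxygen = 2.75367 mol. Normalization factor = 6/2.75367 = 2.17891.
Si per 6 O = 0.91840 × 2.17891 = 2.001.

2.001 Si apfu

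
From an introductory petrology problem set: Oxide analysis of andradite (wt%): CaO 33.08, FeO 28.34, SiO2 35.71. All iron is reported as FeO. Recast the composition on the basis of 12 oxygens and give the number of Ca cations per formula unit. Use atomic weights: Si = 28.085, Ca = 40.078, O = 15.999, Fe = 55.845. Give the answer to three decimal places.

3.258 Ca apfu

CaO: 33.08/56.077 = 0.58990 mol → 0.58990 mol Ca, 0.58990 mol O.
FeO: 28.34/71.844 = 0.39447 mol → 0.39447 mol Fe, 0.39447 mol O.
SiO2: 35.71/60.083 = 0.59434 mol → 0.59434 mol Si, 1.18868 mol O.
Total oxygen = 2.17305 mol. Normalization factor = 12/2.17305 = 5.52219.
Ca per 12 O = 0.58990 × 5.52219 = 3.258.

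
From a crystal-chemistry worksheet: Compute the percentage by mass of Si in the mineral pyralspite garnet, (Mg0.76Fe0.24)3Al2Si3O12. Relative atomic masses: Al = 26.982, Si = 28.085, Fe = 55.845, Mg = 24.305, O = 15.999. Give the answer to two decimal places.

19.79 mass %

Formula mass = 2.28*24.305 + 0.72*55.845 + 2*26.982 + 3*28.085 + 12*15.999 = 425.831 g/mol, of which 84.255 g is Si.
So Si makes up 84.255/425.831 = 0.1979 of the mass, i.e. 19.79%.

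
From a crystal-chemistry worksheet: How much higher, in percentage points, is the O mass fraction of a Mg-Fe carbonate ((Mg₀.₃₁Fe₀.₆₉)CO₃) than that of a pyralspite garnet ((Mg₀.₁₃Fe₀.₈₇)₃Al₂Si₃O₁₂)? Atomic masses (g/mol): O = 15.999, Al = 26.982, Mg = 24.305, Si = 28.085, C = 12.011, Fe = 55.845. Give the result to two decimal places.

O in (Mg₀.₃₁Fe₀.₆₉)CO₃: molar mass 106.076 g/mol; 3×15.999 = 47.997 g → 45.25 wt%.
O in (Mg₀.₁₃Fe₀.₈₇)₃Al₂Si₃O₁₂: molar mass 485.441 g/mol; 12×15.999 = 191.988 g → 39.55 wt%.
Difference = 45.25 − 39.55 = 5.70 percentage points.

5.70 percentage points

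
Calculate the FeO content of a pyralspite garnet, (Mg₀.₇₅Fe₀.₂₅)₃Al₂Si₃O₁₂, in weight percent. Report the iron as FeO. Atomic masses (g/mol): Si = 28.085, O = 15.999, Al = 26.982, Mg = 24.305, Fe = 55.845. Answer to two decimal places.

Formula mass = 426.777 g/mol.
0.75 Fe → 0.7500 mol FeO per formula unit; M(FeO) = 71.844, so FeO mass = 53.883 g.
53.883/426.777 × 100 = 12.63 wt%.

12.63 wt%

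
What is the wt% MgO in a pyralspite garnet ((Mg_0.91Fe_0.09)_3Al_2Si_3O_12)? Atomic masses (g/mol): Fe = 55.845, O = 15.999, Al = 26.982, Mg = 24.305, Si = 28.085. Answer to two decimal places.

Formula mass = 411.638 g/mol.
2.73 Mg → 2.7300 mol MgO per formula unit; M(MgO) = 40.304, so MgO mass = 110.030 g.
110.030/411.638 × 100 = 26.73 wt%.

26.73 wt%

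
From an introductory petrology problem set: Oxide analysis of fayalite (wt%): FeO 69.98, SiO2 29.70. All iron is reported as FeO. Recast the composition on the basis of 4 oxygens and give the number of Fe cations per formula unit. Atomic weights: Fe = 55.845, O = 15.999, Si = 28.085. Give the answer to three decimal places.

FeO: 69.98/71.844 = 0.97405 mol → 0.97405 mol Fe, 0.97405 mol O.
SiO2: 29.70/60.083 = 0.49432 mol → 0.49432 mol Si, 0.98864 mol O.
Total oxygen = 1.96269 mol. Normalization factor = 4/1.96269 = 2.03802.
Fe per 4 O = 0.97405 × 2.03802 = 1.985.

1.985 Fe apfu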